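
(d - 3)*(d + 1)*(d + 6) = d^3 + 4*d^2 - 15*d - 18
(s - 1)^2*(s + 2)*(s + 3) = s^4 + 3*s^3 - 3*s^2 - 7*s + 6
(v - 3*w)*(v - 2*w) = v^2 - 5*v*w + 6*w^2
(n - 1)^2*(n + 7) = n^3 + 5*n^2 - 13*n + 7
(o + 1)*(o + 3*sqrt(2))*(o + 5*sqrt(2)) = o^3 + o^2 + 8*sqrt(2)*o^2 + 8*sqrt(2)*o + 30*o + 30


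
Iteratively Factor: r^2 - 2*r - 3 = (r - 3)*(r + 1)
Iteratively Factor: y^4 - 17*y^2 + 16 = (y + 4)*(y^3 - 4*y^2 - y + 4) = (y - 4)*(y + 4)*(y^2 - 1) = (y - 4)*(y - 1)*(y + 4)*(y + 1)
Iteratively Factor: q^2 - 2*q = (q - 2)*(q)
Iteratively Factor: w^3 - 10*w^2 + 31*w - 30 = (w - 2)*(w^2 - 8*w + 15) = (w - 3)*(w - 2)*(w - 5)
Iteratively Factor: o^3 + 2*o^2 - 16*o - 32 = (o - 4)*(o^2 + 6*o + 8) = (o - 4)*(o + 4)*(o + 2)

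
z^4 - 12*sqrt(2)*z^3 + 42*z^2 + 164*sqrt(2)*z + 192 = (z - 8*sqrt(2))*(z - 6*sqrt(2))*(z + sqrt(2))^2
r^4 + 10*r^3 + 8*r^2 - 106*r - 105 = (r - 3)*(r + 1)*(r + 5)*(r + 7)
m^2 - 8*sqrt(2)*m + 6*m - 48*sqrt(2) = (m + 6)*(m - 8*sqrt(2))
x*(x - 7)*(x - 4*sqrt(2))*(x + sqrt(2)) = x^4 - 7*x^3 - 3*sqrt(2)*x^3 - 8*x^2 + 21*sqrt(2)*x^2 + 56*x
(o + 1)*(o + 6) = o^2 + 7*o + 6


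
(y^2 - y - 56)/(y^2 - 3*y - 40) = (y + 7)/(y + 5)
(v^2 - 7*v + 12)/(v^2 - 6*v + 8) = (v - 3)/(v - 2)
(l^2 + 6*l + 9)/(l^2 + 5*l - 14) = (l^2 + 6*l + 9)/(l^2 + 5*l - 14)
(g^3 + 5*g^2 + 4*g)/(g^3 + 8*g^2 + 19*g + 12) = g/(g + 3)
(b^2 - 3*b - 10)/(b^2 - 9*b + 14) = (b^2 - 3*b - 10)/(b^2 - 9*b + 14)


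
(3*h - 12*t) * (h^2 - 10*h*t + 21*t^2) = 3*h^3 - 42*h^2*t + 183*h*t^2 - 252*t^3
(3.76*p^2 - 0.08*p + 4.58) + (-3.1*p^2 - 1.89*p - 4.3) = 0.66*p^2 - 1.97*p + 0.28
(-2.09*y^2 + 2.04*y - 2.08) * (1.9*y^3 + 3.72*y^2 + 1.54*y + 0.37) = -3.971*y^5 - 3.8988*y^4 + 0.418200000000001*y^3 - 5.3693*y^2 - 2.4484*y - 0.7696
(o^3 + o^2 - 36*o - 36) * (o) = o^4 + o^3 - 36*o^2 - 36*o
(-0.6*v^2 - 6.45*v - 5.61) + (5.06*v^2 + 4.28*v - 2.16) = 4.46*v^2 - 2.17*v - 7.77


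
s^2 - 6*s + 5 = (s - 5)*(s - 1)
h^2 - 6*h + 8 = (h - 4)*(h - 2)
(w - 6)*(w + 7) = w^2 + w - 42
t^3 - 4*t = t*(t - 2)*(t + 2)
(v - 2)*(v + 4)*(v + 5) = v^3 + 7*v^2 + 2*v - 40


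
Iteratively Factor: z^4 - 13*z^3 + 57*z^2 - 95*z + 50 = (z - 5)*(z^3 - 8*z^2 + 17*z - 10) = (z - 5)*(z - 2)*(z^2 - 6*z + 5) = (z - 5)*(z - 2)*(z - 1)*(z - 5)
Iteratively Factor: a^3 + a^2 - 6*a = (a + 3)*(a^2 - 2*a) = a*(a + 3)*(a - 2)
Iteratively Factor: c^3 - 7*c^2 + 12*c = (c)*(c^2 - 7*c + 12) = c*(c - 4)*(c - 3)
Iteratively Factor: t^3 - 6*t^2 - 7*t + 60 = (t - 5)*(t^2 - t - 12) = (t - 5)*(t - 4)*(t + 3)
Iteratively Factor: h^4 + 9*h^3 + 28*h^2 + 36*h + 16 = (h + 1)*(h^3 + 8*h^2 + 20*h + 16) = (h + 1)*(h + 2)*(h^2 + 6*h + 8) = (h + 1)*(h + 2)^2*(h + 4)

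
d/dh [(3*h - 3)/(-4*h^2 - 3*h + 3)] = 12*h*(h - 2)/(16*h^4 + 24*h^3 - 15*h^2 - 18*h + 9)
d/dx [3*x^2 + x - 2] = 6*x + 1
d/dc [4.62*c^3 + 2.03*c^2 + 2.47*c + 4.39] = 13.86*c^2 + 4.06*c + 2.47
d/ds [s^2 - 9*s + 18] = 2*s - 9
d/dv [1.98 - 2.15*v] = -2.15000000000000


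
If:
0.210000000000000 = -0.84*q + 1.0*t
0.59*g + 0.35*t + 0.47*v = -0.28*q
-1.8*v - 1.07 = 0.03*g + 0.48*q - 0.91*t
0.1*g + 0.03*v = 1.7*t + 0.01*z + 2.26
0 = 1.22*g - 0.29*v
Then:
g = -0.10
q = 0.33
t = 0.49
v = -0.43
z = -311.62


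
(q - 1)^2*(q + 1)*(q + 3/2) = q^4 + q^3/2 - 5*q^2/2 - q/2 + 3/2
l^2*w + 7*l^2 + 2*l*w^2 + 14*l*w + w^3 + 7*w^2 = (l + w)^2*(w + 7)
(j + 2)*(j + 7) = j^2 + 9*j + 14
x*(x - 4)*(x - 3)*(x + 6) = x^4 - x^3 - 30*x^2 + 72*x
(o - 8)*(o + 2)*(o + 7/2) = o^3 - 5*o^2/2 - 37*o - 56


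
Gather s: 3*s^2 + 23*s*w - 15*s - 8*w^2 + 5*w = 3*s^2 + s*(23*w - 15) - 8*w^2 + 5*w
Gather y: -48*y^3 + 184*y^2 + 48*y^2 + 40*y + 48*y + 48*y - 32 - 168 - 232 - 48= -48*y^3 + 232*y^2 + 136*y - 480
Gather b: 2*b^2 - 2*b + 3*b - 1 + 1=2*b^2 + b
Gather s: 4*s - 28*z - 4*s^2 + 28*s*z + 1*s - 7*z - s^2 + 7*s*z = -5*s^2 + s*(35*z + 5) - 35*z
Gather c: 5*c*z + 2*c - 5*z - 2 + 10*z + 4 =c*(5*z + 2) + 5*z + 2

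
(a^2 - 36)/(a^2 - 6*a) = (a + 6)/a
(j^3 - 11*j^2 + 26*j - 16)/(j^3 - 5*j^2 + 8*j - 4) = (j - 8)/(j - 2)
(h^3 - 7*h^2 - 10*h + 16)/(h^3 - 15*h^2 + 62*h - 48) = (h + 2)/(h - 6)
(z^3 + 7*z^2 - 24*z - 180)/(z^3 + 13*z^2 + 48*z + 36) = (z - 5)/(z + 1)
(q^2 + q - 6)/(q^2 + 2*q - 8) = (q + 3)/(q + 4)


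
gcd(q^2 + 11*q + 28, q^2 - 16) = q + 4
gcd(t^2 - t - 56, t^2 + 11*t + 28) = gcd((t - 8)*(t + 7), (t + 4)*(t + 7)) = t + 7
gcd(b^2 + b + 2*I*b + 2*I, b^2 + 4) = b + 2*I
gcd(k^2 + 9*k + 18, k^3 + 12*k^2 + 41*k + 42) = k + 3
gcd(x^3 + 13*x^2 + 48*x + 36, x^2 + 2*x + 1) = x + 1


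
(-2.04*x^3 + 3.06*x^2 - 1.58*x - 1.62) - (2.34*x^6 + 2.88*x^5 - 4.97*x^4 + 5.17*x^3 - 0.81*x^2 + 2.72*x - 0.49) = -2.34*x^6 - 2.88*x^5 + 4.97*x^4 - 7.21*x^3 + 3.87*x^2 - 4.3*x - 1.13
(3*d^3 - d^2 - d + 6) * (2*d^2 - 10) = 6*d^5 - 2*d^4 - 32*d^3 + 22*d^2 + 10*d - 60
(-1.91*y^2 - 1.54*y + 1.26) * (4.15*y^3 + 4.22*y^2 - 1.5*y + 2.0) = -7.9265*y^5 - 14.4512*y^4 + 1.5952*y^3 + 3.8072*y^2 - 4.97*y + 2.52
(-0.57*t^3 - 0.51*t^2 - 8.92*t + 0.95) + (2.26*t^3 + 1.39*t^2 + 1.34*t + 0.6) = 1.69*t^3 + 0.88*t^2 - 7.58*t + 1.55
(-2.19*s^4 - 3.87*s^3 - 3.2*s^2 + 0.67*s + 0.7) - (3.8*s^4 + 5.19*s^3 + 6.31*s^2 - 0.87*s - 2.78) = -5.99*s^4 - 9.06*s^3 - 9.51*s^2 + 1.54*s + 3.48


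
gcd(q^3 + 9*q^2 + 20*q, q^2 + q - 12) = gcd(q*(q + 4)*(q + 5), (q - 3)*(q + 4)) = q + 4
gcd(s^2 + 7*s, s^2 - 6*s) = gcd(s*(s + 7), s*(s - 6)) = s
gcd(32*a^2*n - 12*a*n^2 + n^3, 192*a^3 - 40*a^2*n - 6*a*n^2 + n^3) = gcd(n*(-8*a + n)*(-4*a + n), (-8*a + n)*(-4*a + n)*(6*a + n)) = 32*a^2 - 12*a*n + n^2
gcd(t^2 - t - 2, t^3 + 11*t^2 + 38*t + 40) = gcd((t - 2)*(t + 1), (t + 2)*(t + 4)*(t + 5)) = 1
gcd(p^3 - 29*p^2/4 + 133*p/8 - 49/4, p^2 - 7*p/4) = p - 7/4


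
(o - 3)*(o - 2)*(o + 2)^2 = o^4 - o^3 - 10*o^2 + 4*o + 24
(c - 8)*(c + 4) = c^2 - 4*c - 32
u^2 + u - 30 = (u - 5)*(u + 6)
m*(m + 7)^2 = m^3 + 14*m^2 + 49*m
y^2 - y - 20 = (y - 5)*(y + 4)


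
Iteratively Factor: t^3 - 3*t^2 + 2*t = (t - 2)*(t^2 - t) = t*(t - 2)*(t - 1)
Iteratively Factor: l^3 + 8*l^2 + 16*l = (l + 4)*(l^2 + 4*l) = (l + 4)^2*(l)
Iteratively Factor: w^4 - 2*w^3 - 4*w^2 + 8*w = (w + 2)*(w^3 - 4*w^2 + 4*w) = (w - 2)*(w + 2)*(w^2 - 2*w) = w*(w - 2)*(w + 2)*(w - 2)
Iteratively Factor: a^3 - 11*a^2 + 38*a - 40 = (a - 5)*(a^2 - 6*a + 8) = (a - 5)*(a - 4)*(a - 2)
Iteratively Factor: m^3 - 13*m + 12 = (m + 4)*(m^2 - 4*m + 3) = (m - 1)*(m + 4)*(m - 3)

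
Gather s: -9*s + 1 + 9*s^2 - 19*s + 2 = 9*s^2 - 28*s + 3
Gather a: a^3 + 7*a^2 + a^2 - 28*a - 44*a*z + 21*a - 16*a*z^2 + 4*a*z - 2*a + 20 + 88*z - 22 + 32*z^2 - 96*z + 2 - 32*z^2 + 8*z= a^3 + 8*a^2 + a*(-16*z^2 - 40*z - 9)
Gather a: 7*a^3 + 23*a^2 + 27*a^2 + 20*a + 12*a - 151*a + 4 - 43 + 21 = 7*a^3 + 50*a^2 - 119*a - 18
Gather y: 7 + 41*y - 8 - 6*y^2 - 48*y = -6*y^2 - 7*y - 1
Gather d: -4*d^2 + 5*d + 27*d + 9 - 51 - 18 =-4*d^2 + 32*d - 60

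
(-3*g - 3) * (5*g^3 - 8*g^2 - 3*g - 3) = -15*g^4 + 9*g^3 + 33*g^2 + 18*g + 9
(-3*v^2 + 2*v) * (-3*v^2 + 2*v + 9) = 9*v^4 - 12*v^3 - 23*v^2 + 18*v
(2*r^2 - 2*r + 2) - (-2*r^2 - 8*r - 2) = 4*r^2 + 6*r + 4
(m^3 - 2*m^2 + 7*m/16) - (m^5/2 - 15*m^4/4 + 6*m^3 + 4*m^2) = -m^5/2 + 15*m^4/4 - 5*m^3 - 6*m^2 + 7*m/16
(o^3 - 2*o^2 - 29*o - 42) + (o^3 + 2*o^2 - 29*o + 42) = 2*o^3 - 58*o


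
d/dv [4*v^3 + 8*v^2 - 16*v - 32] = 12*v^2 + 16*v - 16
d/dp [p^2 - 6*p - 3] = 2*p - 6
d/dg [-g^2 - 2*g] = -2*g - 2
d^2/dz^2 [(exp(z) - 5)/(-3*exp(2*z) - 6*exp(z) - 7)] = (-9*exp(4*z) + 198*exp(3*z) + 396*exp(2*z) - 198*exp(z) - 259)*exp(z)/(27*exp(6*z) + 162*exp(5*z) + 513*exp(4*z) + 972*exp(3*z) + 1197*exp(2*z) + 882*exp(z) + 343)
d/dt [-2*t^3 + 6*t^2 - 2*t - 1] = -6*t^2 + 12*t - 2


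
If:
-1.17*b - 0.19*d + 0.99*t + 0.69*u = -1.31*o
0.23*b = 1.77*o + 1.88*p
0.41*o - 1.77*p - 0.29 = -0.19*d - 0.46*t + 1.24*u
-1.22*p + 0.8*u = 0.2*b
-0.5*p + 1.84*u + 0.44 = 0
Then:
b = -18.448*u - 5.368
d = 60.5510250576763*u + 15.9605181416428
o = -6.30589830508475*u - 1.63222598870057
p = 3.68*u + 0.88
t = -2.53407925189947*u - 1.12105606857588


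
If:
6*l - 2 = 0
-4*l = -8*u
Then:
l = 1/3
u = 1/6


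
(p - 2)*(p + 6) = p^2 + 4*p - 12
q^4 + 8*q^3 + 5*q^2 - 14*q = q*(q - 1)*(q + 2)*(q + 7)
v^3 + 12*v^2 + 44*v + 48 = (v + 2)*(v + 4)*(v + 6)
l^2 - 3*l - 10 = (l - 5)*(l + 2)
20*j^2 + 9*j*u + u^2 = (4*j + u)*(5*j + u)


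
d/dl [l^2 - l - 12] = 2*l - 1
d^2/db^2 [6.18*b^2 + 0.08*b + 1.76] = 12.3600000000000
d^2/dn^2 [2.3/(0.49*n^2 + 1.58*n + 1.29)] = (-1.10446*n^2 - 3.56132*n + 2.3*(0.98*n + 1.58)*(1.96*n + 3.16) - 2.90766)/(0.49*n^2 + 1.58*n + 1.29)^3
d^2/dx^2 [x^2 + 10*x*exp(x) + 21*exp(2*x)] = 10*x*exp(x) + 84*exp(2*x) + 20*exp(x) + 2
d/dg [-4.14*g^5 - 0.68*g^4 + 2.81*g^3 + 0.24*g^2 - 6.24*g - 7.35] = -20.7*g^4 - 2.72*g^3 + 8.43*g^2 + 0.48*g - 6.24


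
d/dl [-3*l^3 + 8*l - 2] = 8 - 9*l^2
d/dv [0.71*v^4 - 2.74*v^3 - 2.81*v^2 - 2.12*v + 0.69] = 2.84*v^3 - 8.22*v^2 - 5.62*v - 2.12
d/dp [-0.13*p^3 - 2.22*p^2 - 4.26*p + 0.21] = -0.39*p^2 - 4.44*p - 4.26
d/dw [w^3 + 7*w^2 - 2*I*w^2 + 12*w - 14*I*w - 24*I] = 3*w^2 + w*(14 - 4*I) + 12 - 14*I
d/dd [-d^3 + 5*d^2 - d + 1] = -3*d^2 + 10*d - 1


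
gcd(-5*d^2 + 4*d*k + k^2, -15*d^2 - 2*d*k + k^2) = 1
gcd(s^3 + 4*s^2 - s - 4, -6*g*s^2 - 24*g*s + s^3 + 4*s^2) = s + 4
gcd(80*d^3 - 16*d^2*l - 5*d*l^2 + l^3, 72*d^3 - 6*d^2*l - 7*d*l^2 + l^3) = 4*d - l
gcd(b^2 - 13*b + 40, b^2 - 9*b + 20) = b - 5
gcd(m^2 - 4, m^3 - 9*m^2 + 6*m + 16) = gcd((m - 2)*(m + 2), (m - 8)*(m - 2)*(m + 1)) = m - 2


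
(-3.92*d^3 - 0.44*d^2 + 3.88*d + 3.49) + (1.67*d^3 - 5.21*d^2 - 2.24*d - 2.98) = -2.25*d^3 - 5.65*d^2 + 1.64*d + 0.51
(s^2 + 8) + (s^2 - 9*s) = 2*s^2 - 9*s + 8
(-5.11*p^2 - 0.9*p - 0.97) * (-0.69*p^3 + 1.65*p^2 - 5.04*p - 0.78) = 3.5259*p^5 - 7.8105*p^4 + 24.9387*p^3 + 6.9213*p^2 + 5.5908*p + 0.7566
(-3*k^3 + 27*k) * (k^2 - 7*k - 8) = -3*k^5 + 21*k^4 + 51*k^3 - 189*k^2 - 216*k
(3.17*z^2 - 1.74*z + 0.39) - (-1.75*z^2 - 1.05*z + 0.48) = 4.92*z^2 - 0.69*z - 0.09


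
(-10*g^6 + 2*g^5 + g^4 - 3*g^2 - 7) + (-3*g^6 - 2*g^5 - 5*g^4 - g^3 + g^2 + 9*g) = -13*g^6 - 4*g^4 - g^3 - 2*g^2 + 9*g - 7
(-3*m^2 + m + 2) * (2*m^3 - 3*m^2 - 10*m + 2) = -6*m^5 + 11*m^4 + 31*m^3 - 22*m^2 - 18*m + 4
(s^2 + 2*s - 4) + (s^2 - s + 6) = 2*s^2 + s + 2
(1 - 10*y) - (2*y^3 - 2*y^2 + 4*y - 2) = -2*y^3 + 2*y^2 - 14*y + 3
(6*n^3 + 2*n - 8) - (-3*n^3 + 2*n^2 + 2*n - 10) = 9*n^3 - 2*n^2 + 2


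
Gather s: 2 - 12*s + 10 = 12 - 12*s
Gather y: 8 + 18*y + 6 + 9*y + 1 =27*y + 15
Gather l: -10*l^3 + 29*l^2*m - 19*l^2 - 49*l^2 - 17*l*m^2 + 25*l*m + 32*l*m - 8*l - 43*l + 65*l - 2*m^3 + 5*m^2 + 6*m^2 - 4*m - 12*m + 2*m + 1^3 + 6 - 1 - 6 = -10*l^3 + l^2*(29*m - 68) + l*(-17*m^2 + 57*m + 14) - 2*m^3 + 11*m^2 - 14*m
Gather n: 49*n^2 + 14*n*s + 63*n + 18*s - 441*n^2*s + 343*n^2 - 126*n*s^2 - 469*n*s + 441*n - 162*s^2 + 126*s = n^2*(392 - 441*s) + n*(-126*s^2 - 455*s + 504) - 162*s^2 + 144*s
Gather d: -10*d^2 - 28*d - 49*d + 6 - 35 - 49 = -10*d^2 - 77*d - 78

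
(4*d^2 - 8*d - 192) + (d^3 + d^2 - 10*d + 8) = d^3 + 5*d^2 - 18*d - 184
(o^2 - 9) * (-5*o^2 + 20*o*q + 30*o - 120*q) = -5*o^4 + 20*o^3*q + 30*o^3 - 120*o^2*q + 45*o^2 - 180*o*q - 270*o + 1080*q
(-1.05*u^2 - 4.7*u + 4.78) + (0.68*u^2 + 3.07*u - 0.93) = -0.37*u^2 - 1.63*u + 3.85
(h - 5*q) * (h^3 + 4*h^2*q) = h^4 - h^3*q - 20*h^2*q^2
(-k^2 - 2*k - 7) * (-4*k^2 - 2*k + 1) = 4*k^4 + 10*k^3 + 31*k^2 + 12*k - 7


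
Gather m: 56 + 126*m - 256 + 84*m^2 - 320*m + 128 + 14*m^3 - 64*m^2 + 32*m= 14*m^3 + 20*m^2 - 162*m - 72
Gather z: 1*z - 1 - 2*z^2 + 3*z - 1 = -2*z^2 + 4*z - 2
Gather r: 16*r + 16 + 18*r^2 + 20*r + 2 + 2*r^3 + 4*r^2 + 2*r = 2*r^3 + 22*r^2 + 38*r + 18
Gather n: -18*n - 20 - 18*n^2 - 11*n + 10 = -18*n^2 - 29*n - 10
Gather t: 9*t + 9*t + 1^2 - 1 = 18*t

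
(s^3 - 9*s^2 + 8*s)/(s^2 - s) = s - 8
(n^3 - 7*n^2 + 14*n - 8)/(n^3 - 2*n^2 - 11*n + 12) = (n - 2)/(n + 3)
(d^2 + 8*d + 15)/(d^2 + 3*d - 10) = (d + 3)/(d - 2)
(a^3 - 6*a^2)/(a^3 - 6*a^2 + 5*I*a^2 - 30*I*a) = a/(a + 5*I)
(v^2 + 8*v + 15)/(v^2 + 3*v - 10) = (v + 3)/(v - 2)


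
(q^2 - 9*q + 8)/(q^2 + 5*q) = (q^2 - 9*q + 8)/(q*(q + 5))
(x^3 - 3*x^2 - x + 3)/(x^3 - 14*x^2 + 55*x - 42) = (x^2 - 2*x - 3)/(x^2 - 13*x + 42)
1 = 1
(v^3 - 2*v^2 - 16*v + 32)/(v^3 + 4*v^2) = 1 - 6/v + 8/v^2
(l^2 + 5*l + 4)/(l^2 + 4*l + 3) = (l + 4)/(l + 3)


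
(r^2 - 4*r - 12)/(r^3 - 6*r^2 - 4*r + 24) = 1/(r - 2)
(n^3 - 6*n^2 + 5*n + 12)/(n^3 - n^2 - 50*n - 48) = (n^2 - 7*n + 12)/(n^2 - 2*n - 48)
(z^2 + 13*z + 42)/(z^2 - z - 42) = (z + 7)/(z - 7)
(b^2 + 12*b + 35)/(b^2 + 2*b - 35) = (b + 5)/(b - 5)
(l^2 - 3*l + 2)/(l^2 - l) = (l - 2)/l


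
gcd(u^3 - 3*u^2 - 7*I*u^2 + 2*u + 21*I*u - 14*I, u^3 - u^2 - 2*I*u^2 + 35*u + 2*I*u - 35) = u^2 + u*(-1 - 7*I) + 7*I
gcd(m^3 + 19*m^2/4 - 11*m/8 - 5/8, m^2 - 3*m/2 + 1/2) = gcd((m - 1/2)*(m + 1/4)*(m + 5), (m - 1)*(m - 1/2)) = m - 1/2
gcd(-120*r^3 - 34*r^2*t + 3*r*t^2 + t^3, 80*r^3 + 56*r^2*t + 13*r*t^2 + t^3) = 20*r^2 + 9*r*t + t^2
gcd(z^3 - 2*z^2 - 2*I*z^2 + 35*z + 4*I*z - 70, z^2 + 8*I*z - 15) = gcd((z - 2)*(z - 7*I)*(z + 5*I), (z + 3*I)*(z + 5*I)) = z + 5*I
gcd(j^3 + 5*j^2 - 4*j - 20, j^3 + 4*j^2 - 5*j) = j + 5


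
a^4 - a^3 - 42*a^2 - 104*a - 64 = (a - 8)*(a + 1)*(a + 2)*(a + 4)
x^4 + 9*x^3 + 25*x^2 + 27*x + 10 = (x + 1)^2*(x + 2)*(x + 5)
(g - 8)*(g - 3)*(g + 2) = g^3 - 9*g^2 + 2*g + 48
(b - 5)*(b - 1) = b^2 - 6*b + 5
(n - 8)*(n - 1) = n^2 - 9*n + 8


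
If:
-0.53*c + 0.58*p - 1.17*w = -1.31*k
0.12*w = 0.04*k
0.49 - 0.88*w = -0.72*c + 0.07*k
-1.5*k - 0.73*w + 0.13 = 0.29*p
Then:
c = -0.57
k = 0.22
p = -0.87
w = 0.07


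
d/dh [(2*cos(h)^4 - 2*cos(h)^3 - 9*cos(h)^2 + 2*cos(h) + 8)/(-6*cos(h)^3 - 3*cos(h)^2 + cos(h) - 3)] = 4*(12*cos(h)^6 + 12*cos(h)^5 + 42*cos(h)^4 + 4*cos(h)^3 - 159*cos(h)^2 - 102*cos(h) + 14)*sin(h)/(7*cos(h) + 3*cos(2*h) + 3*cos(3*h) + 9)^2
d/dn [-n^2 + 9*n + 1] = 9 - 2*n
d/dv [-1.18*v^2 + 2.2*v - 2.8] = 2.2 - 2.36*v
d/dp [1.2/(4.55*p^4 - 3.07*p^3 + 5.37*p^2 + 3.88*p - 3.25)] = (-21.84*p^3 + 11.052*p^2 - 12.888*p - 4.656)/(4.55*p^4 - 3.07*p^3 + 5.37*p^2 + 3.88*p - 3.25)^2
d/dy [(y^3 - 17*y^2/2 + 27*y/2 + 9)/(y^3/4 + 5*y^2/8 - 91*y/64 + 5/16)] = 32*(352*y^4 - 1228*y^3 - 277*y^2 - 2120*y + 2178)/(256*y^6 + 1280*y^5 - 1312*y^4 - 6640*y^3 + 9881*y^2 - 3640*y + 400)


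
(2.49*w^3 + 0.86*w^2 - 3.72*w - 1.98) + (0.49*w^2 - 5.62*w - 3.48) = 2.49*w^3 + 1.35*w^2 - 9.34*w - 5.46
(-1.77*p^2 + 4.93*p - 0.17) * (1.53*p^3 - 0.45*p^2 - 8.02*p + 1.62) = -2.7081*p^5 + 8.3394*p^4 + 11.7168*p^3 - 42.3295*p^2 + 9.35*p - 0.2754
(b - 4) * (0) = 0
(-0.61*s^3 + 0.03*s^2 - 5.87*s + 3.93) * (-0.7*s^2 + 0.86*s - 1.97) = 0.427*s^5 - 0.5456*s^4 + 5.3365*s^3 - 7.8583*s^2 + 14.9437*s - 7.7421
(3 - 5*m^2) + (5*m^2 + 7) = 10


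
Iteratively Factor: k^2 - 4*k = (k)*(k - 4)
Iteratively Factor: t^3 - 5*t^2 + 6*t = (t)*(t^2 - 5*t + 6) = t*(t - 2)*(t - 3)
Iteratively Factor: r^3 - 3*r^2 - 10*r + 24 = (r - 2)*(r^2 - r - 12) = (r - 4)*(r - 2)*(r + 3)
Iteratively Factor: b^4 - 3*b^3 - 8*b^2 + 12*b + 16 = (b - 2)*(b^3 - b^2 - 10*b - 8) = (b - 4)*(b - 2)*(b^2 + 3*b + 2) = (b - 4)*(b - 2)*(b + 1)*(b + 2)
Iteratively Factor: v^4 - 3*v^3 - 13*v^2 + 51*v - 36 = (v - 3)*(v^3 - 13*v + 12) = (v - 3)*(v + 4)*(v^2 - 4*v + 3) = (v - 3)^2*(v + 4)*(v - 1)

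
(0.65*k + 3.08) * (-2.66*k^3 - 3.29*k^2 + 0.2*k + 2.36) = -1.729*k^4 - 10.3313*k^3 - 10.0032*k^2 + 2.15*k + 7.2688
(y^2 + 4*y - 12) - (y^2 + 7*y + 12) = -3*y - 24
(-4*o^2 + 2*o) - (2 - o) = -4*o^2 + 3*o - 2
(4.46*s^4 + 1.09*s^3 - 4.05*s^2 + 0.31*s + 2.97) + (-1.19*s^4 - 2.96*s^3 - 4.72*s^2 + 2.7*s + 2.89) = 3.27*s^4 - 1.87*s^3 - 8.77*s^2 + 3.01*s + 5.86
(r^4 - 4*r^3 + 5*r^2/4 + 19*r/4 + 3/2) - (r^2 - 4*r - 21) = r^4 - 4*r^3 + r^2/4 + 35*r/4 + 45/2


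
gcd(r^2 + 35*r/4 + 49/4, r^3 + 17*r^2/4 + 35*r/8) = r + 7/4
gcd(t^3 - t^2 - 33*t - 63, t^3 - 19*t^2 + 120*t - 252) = t - 7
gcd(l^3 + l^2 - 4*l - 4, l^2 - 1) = l + 1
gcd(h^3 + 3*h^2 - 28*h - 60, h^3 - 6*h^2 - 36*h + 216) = h + 6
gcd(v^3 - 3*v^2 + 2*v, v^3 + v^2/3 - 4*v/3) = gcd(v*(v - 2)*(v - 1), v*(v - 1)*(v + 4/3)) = v^2 - v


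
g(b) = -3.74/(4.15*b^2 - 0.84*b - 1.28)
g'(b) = -3.74*(0.84 - 8.3*b)/(4.15*b^2 - 0.84*b - 1.28)^2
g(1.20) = -1.01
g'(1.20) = 2.51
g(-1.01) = -0.98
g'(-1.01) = -2.39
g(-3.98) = -0.06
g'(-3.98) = -0.03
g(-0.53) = -11.30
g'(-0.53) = -178.91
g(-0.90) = -1.32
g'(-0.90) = -3.86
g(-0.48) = -47.13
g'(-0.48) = -2864.68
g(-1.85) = -0.26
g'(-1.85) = -0.29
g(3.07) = -0.11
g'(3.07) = 0.07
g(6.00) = -0.03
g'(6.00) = 0.01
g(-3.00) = -0.10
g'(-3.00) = -0.06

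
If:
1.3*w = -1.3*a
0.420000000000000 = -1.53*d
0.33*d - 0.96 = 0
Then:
No Solution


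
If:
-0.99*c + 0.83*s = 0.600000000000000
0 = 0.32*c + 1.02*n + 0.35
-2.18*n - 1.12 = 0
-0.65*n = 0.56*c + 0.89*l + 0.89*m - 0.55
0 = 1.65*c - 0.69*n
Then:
No Solution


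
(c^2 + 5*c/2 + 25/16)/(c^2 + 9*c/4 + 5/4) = (c + 5/4)/(c + 1)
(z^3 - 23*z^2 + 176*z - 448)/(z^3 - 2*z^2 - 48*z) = (z^2 - 15*z + 56)/(z*(z + 6))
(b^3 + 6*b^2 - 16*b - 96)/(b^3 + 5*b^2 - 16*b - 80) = (b + 6)/(b + 5)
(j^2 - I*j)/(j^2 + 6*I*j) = (j - I)/(j + 6*I)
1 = 1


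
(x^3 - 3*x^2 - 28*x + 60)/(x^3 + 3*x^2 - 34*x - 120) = (x - 2)/(x + 4)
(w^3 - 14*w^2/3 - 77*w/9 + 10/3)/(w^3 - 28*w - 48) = (9*w^2 + 12*w - 5)/(9*(w^2 + 6*w + 8))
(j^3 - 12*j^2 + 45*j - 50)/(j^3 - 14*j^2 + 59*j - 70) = (j - 5)/(j - 7)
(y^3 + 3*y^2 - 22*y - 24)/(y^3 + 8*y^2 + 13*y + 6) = (y - 4)/(y + 1)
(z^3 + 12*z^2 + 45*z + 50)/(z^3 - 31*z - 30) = (z^2 + 7*z + 10)/(z^2 - 5*z - 6)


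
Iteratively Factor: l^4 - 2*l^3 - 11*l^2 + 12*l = (l)*(l^3 - 2*l^2 - 11*l + 12) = l*(l - 4)*(l^2 + 2*l - 3) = l*(l - 4)*(l - 1)*(l + 3)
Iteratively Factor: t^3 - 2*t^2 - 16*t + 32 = (t - 2)*(t^2 - 16) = (t - 4)*(t - 2)*(t + 4)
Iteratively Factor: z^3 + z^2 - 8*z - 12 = (z + 2)*(z^2 - z - 6) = (z + 2)^2*(z - 3)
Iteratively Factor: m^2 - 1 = (m + 1)*(m - 1)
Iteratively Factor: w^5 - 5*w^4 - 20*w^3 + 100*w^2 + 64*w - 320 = (w - 4)*(w^4 - w^3 - 24*w^2 + 4*w + 80) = (w - 4)*(w + 2)*(w^3 - 3*w^2 - 18*w + 40) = (w - 4)*(w + 2)*(w + 4)*(w^2 - 7*w + 10) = (w - 5)*(w - 4)*(w + 2)*(w + 4)*(w - 2)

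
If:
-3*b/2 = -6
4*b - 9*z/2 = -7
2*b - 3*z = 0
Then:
No Solution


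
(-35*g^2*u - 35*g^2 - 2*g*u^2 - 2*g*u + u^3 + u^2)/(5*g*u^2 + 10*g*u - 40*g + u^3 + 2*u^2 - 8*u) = (-7*g*u - 7*g + u^2 + u)/(u^2 + 2*u - 8)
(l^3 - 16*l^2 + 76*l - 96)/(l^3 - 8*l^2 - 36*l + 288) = (l - 2)/(l + 6)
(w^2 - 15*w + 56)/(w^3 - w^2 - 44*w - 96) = (w - 7)/(w^2 + 7*w + 12)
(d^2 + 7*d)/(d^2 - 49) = d/(d - 7)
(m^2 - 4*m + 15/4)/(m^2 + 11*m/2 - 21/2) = (m - 5/2)/(m + 7)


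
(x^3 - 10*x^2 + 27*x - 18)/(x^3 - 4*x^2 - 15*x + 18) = (x - 3)/(x + 3)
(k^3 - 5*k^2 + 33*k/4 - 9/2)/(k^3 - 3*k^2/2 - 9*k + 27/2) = (k^2 - 7*k/2 + 3)/(k^2 - 9)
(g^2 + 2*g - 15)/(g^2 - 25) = (g - 3)/(g - 5)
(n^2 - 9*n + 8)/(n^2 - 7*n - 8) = (n - 1)/(n + 1)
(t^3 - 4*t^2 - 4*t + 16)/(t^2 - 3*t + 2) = (t^2 - 2*t - 8)/(t - 1)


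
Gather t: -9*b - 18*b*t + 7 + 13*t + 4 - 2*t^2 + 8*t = -9*b - 2*t^2 + t*(21 - 18*b) + 11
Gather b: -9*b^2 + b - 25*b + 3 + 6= -9*b^2 - 24*b + 9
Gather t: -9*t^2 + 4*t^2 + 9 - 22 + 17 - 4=-5*t^2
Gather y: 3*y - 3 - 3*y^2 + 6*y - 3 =-3*y^2 + 9*y - 6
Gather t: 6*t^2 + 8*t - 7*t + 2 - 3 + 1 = 6*t^2 + t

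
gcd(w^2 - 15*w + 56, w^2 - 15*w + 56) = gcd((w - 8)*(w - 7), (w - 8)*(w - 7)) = w^2 - 15*w + 56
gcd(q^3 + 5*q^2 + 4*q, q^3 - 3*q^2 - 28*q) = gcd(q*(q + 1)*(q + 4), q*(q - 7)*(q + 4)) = q^2 + 4*q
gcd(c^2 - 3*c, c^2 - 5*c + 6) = c - 3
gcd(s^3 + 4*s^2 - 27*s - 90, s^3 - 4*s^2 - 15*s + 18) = s + 3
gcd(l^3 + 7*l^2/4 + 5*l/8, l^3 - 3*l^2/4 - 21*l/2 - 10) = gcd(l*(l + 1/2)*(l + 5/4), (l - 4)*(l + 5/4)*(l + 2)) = l + 5/4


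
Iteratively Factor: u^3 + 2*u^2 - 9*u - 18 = (u + 3)*(u^2 - u - 6) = (u + 2)*(u + 3)*(u - 3)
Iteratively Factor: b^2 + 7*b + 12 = (b + 4)*(b + 3)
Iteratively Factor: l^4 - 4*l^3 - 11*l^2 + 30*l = (l - 2)*(l^3 - 2*l^2 - 15*l) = l*(l - 2)*(l^2 - 2*l - 15) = l*(l - 5)*(l - 2)*(l + 3)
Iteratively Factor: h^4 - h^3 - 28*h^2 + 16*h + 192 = (h + 4)*(h^3 - 5*h^2 - 8*h + 48) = (h + 3)*(h + 4)*(h^2 - 8*h + 16) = (h - 4)*(h + 3)*(h + 4)*(h - 4)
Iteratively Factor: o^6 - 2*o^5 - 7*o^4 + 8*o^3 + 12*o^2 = (o + 1)*(o^5 - 3*o^4 - 4*o^3 + 12*o^2) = (o - 2)*(o + 1)*(o^4 - o^3 - 6*o^2) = o*(o - 2)*(o + 1)*(o^3 - o^2 - 6*o) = o^2*(o - 2)*(o + 1)*(o^2 - o - 6) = o^2*(o - 2)*(o + 1)*(o + 2)*(o - 3)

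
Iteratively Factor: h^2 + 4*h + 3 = (h + 3)*(h + 1)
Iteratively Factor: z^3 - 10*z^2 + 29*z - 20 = (z - 1)*(z^2 - 9*z + 20) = (z - 5)*(z - 1)*(z - 4)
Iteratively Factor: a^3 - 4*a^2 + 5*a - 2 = (a - 1)*(a^2 - 3*a + 2) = (a - 1)^2*(a - 2)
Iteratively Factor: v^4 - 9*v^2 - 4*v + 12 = (v + 2)*(v^3 - 2*v^2 - 5*v + 6) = (v + 2)^2*(v^2 - 4*v + 3) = (v - 3)*(v + 2)^2*(v - 1)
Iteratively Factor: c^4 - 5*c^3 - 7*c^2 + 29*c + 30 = (c - 3)*(c^3 - 2*c^2 - 13*c - 10) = (c - 3)*(c + 1)*(c^2 - 3*c - 10) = (c - 5)*(c - 3)*(c + 1)*(c + 2)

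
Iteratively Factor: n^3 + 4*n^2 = (n)*(n^2 + 4*n) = n^2*(n + 4)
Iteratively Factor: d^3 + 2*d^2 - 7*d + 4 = (d - 1)*(d^2 + 3*d - 4) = (d - 1)^2*(d + 4)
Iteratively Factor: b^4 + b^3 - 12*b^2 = (b - 3)*(b^3 + 4*b^2) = b*(b - 3)*(b^2 + 4*b) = b^2*(b - 3)*(b + 4)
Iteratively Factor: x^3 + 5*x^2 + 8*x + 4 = (x + 2)*(x^2 + 3*x + 2) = (x + 2)^2*(x + 1)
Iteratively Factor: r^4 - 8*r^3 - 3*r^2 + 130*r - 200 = (r - 5)*(r^3 - 3*r^2 - 18*r + 40) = (r - 5)*(r - 2)*(r^2 - r - 20) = (r - 5)^2*(r - 2)*(r + 4)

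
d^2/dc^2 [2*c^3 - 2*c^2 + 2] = 12*c - 4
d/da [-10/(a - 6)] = 10/(a - 6)^2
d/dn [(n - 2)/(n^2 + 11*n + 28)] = (n^2 + 11*n - (n - 2)*(2*n + 11) + 28)/(n^2 + 11*n + 28)^2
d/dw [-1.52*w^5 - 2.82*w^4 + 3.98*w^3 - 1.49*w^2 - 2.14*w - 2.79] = -7.6*w^4 - 11.28*w^3 + 11.94*w^2 - 2.98*w - 2.14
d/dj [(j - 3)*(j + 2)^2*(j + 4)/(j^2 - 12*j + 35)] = (2*j^5 - 31*j^4 + 20*j^3 + 617*j^2 - 184*j - 2116)/(j^4 - 24*j^3 + 214*j^2 - 840*j + 1225)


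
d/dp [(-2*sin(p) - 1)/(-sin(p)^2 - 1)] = 2*(-sin(p) + cos(p)^2)*cos(p)/(sin(p)^2 + 1)^2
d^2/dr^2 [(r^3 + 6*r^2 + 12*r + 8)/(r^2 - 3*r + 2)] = 2*(37*r^3 - 30*r^2 - 132*r + 152)/(r^6 - 9*r^5 + 33*r^4 - 63*r^3 + 66*r^2 - 36*r + 8)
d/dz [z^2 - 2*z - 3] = 2*z - 2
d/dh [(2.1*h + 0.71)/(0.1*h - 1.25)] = (3.37 - 0.2696*h)/(0.1*h - 1.25)^3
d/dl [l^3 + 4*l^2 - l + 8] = 3*l^2 + 8*l - 1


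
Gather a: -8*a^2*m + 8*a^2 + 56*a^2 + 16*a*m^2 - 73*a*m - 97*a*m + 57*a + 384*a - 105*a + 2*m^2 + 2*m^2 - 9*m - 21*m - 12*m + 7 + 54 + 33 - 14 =a^2*(64 - 8*m) + a*(16*m^2 - 170*m + 336) + 4*m^2 - 42*m + 80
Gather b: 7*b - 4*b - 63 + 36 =3*b - 27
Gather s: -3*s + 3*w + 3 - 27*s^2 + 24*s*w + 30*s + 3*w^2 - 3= -27*s^2 + s*(24*w + 27) + 3*w^2 + 3*w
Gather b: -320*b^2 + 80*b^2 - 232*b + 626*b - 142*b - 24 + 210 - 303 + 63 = -240*b^2 + 252*b - 54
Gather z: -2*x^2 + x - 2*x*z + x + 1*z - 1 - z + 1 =-2*x^2 - 2*x*z + 2*x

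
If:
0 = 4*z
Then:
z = 0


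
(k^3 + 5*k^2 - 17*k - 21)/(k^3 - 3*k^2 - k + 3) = (k + 7)/(k - 1)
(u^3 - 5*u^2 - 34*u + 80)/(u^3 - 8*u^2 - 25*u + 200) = (u - 2)/(u - 5)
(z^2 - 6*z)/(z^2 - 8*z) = (z - 6)/(z - 8)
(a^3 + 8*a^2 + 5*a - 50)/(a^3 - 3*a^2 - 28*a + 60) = (a + 5)/(a - 6)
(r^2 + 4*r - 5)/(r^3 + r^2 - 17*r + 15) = 1/(r - 3)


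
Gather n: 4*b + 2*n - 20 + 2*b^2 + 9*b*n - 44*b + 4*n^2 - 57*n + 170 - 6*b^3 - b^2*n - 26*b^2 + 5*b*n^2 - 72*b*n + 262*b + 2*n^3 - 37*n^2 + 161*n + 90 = -6*b^3 - 24*b^2 + 222*b + 2*n^3 + n^2*(5*b - 33) + n*(-b^2 - 63*b + 106) + 240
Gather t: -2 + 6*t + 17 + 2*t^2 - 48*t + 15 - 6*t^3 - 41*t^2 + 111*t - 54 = -6*t^3 - 39*t^2 + 69*t - 24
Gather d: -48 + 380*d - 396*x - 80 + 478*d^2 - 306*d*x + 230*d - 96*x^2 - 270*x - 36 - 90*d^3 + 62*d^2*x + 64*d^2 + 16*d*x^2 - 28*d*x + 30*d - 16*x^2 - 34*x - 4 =-90*d^3 + d^2*(62*x + 542) + d*(16*x^2 - 334*x + 640) - 112*x^2 - 700*x - 168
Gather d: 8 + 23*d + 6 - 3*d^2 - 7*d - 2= -3*d^2 + 16*d + 12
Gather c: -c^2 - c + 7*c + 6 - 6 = -c^2 + 6*c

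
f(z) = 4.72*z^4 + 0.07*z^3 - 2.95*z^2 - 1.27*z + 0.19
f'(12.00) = 32582.81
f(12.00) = 97555.03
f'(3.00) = 492.68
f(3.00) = 354.04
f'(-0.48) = -0.48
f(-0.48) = 0.36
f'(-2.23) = -196.44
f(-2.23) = 104.30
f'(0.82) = 4.44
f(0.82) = -0.66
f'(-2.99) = -486.43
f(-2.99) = 352.99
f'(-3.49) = -780.68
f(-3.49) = 665.95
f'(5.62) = 3323.49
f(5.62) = 4620.85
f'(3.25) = 629.89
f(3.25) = 493.90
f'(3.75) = 975.18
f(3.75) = 891.03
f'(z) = 18.88*z^3 + 0.21*z^2 - 5.9*z - 1.27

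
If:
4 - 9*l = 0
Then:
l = 4/9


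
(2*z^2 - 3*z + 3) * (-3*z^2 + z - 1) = -6*z^4 + 11*z^3 - 14*z^2 + 6*z - 3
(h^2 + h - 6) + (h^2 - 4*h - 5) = 2*h^2 - 3*h - 11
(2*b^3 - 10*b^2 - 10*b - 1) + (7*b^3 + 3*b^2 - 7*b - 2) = 9*b^3 - 7*b^2 - 17*b - 3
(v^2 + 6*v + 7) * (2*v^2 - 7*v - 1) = 2*v^4 + 5*v^3 - 29*v^2 - 55*v - 7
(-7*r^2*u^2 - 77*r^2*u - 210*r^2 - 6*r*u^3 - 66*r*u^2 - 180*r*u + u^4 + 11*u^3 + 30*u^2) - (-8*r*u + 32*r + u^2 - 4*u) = -7*r^2*u^2 - 77*r^2*u - 210*r^2 - 6*r*u^3 - 66*r*u^2 - 172*r*u - 32*r + u^4 + 11*u^3 + 29*u^2 + 4*u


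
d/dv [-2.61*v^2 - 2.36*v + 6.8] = -5.22*v - 2.36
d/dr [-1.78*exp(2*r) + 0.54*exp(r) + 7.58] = (0.54 - 3.56*exp(r))*exp(r)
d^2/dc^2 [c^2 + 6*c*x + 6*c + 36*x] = 2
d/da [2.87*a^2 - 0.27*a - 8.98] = 5.74*a - 0.27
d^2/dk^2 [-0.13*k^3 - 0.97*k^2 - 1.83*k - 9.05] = -0.78*k - 1.94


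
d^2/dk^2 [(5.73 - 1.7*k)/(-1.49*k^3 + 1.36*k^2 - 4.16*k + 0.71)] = (22.64502*k^5 - 173.323356*k^4 + 170.994432*k^3 - 255.10908*k^2 + 148.288566*k - 177.21416)/(3.307949*k^9 - 9.058008*k^8 + 35.97456*k^7 - 57.823213*k^6 + 109.071504*k^5 - 100.95168*k^4 + 98.345999*k^3 - 38.917656*k^2 + 6.291168*k - 0.357911)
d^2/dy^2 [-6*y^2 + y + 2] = -12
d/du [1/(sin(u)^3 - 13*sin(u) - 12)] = (13 - 3*sin(u)^2)*cos(u)/(-sin(u)^3 + 13*sin(u) + 12)^2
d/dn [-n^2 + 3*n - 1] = 3 - 2*n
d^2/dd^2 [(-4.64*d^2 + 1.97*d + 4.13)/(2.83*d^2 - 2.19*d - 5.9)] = (5.6843418860808e-14*d^4 - 25.95959*d^3 - 266.383938*d^2 + 43.779534*d - 196.412534)/(22.665187*d^6 - 52.618473*d^5 - 101.038641*d^4 + 208.895121*d^3 + 210.64593*d^2 - 228.7017*d - 205.379)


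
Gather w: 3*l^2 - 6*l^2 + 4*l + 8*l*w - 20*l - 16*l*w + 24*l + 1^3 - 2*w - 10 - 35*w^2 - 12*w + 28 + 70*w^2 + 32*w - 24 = -3*l^2 + 8*l + 35*w^2 + w*(18 - 8*l) - 5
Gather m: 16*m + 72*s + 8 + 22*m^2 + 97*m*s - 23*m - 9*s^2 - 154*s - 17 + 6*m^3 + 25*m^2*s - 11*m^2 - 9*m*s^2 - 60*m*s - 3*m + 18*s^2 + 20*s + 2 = 6*m^3 + m^2*(25*s + 11) + m*(-9*s^2 + 37*s - 10) + 9*s^2 - 62*s - 7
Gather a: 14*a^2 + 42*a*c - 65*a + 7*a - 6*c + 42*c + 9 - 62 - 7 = 14*a^2 + a*(42*c - 58) + 36*c - 60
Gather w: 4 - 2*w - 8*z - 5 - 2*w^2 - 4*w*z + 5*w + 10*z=-2*w^2 + w*(3 - 4*z) + 2*z - 1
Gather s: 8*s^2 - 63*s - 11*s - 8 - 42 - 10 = 8*s^2 - 74*s - 60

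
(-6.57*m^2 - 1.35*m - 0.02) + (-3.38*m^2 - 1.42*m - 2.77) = -9.95*m^2 - 2.77*m - 2.79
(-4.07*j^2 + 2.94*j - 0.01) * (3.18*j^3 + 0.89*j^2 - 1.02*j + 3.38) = -12.9426*j^5 + 5.7269*j^4 + 6.7362*j^3 - 16.7643*j^2 + 9.9474*j - 0.0338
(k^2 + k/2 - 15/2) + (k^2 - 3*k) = 2*k^2 - 5*k/2 - 15/2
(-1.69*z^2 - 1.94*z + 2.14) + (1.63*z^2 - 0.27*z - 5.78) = -0.0600000000000001*z^2 - 2.21*z - 3.64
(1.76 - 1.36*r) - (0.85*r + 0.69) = 1.07 - 2.21*r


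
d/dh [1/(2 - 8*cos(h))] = -2*sin(h)/(4*cos(h) - 1)^2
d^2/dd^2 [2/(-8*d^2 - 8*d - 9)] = 32*(8*d^2 + 8*d - 8*(2*d + 1)^2 + 9)/(8*d^2 + 8*d + 9)^3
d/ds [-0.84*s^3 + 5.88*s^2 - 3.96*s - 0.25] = -2.52*s^2 + 11.76*s - 3.96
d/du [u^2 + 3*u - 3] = 2*u + 3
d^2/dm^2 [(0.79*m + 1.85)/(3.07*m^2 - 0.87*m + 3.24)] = ((0.79*m + 1.85)*(6.14*m - 0.87)*(12.28*m - 1.74) - (14.5518*m + 9.9844)*(3.07*m^2 - 0.87*m + 3.24))/(3.07*m^2 - 0.87*m + 3.24)^3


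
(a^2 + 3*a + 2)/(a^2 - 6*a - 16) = (a + 1)/(a - 8)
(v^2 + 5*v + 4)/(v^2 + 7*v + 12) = (v + 1)/(v + 3)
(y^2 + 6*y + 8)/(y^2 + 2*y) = (y + 4)/y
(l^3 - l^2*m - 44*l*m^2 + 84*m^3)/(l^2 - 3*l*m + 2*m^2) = (l^2 + l*m - 42*m^2)/(l - m)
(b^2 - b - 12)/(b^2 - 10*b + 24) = (b + 3)/(b - 6)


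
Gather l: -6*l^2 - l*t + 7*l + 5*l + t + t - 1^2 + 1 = -6*l^2 + l*(12 - t) + 2*t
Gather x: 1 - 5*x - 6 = -5*x - 5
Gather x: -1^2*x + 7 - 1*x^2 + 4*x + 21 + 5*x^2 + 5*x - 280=4*x^2 + 8*x - 252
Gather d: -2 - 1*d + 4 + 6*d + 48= 5*d + 50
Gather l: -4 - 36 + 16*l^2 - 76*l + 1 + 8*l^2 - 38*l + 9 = 24*l^2 - 114*l - 30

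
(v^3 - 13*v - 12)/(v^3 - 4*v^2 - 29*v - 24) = (v - 4)/(v - 8)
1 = 1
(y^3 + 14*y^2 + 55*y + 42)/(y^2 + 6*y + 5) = (y^2 + 13*y + 42)/(y + 5)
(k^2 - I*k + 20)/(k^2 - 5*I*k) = (k + 4*I)/k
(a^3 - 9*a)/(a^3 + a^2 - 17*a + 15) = a*(a + 3)/(a^2 + 4*a - 5)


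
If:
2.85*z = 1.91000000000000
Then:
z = 0.67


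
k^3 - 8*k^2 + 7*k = k*(k - 7)*(k - 1)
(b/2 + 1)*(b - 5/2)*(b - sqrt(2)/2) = b^3/2 - sqrt(2)*b^2/4 - b^2/4 - 5*b/2 + sqrt(2)*b/8 + 5*sqrt(2)/4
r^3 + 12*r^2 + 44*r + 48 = (r + 2)*(r + 4)*(r + 6)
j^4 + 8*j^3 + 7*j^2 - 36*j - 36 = (j - 2)*(j + 1)*(j + 3)*(j + 6)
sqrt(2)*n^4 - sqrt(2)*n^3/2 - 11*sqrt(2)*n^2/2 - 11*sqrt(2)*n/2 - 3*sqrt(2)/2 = (n - 3)*(n + 1/2)*(n + 1)*(sqrt(2)*n + sqrt(2))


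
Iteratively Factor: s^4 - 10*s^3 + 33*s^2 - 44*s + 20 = (s - 2)*(s^3 - 8*s^2 + 17*s - 10) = (s - 2)*(s - 1)*(s^2 - 7*s + 10) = (s - 2)^2*(s - 1)*(s - 5)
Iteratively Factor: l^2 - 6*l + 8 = (l - 4)*(l - 2)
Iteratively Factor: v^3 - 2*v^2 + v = (v)*(v^2 - 2*v + 1) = v*(v - 1)*(v - 1)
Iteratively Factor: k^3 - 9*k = (k + 3)*(k^2 - 3*k) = k*(k + 3)*(k - 3)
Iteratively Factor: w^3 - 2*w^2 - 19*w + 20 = (w + 4)*(w^2 - 6*w + 5) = (w - 5)*(w + 4)*(w - 1)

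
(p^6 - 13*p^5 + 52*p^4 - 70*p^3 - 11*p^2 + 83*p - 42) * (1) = p^6 - 13*p^5 + 52*p^4 - 70*p^3 - 11*p^2 + 83*p - 42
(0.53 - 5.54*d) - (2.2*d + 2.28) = -7.74*d - 1.75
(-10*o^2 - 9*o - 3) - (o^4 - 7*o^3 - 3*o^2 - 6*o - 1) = -o^4 + 7*o^3 - 7*o^2 - 3*o - 2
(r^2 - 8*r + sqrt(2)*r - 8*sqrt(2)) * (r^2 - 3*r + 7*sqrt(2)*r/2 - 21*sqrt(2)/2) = r^4 - 11*r^3 + 9*sqrt(2)*r^3/2 - 99*sqrt(2)*r^2/2 + 31*r^2 - 77*r + 108*sqrt(2)*r + 168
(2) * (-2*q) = -4*q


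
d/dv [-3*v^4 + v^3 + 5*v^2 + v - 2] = -12*v^3 + 3*v^2 + 10*v + 1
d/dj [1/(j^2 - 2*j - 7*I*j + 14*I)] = (-2*j + 2 + 7*I)/(j^2 - 2*j - 7*I*j + 14*I)^2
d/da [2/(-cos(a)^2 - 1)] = -8*sin(2*a)/(cos(2*a) + 3)^2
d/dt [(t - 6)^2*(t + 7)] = (t - 6)*(3*t + 8)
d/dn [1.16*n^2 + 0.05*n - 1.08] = 2.32*n + 0.05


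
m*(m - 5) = m^2 - 5*m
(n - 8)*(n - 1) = n^2 - 9*n + 8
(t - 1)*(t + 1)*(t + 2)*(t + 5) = t^4 + 7*t^3 + 9*t^2 - 7*t - 10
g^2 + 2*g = g*(g + 2)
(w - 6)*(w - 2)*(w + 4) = w^3 - 4*w^2 - 20*w + 48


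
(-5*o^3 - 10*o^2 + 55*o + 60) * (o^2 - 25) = -5*o^5 - 10*o^4 + 180*o^3 + 310*o^2 - 1375*o - 1500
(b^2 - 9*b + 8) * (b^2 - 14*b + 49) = b^4 - 23*b^3 + 183*b^2 - 553*b + 392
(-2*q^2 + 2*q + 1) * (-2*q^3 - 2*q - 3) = 4*q^5 - 4*q^4 + 2*q^3 + 2*q^2 - 8*q - 3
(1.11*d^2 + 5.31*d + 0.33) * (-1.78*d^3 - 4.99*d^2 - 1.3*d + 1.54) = -1.9758*d^5 - 14.9907*d^4 - 28.5273*d^3 - 6.8403*d^2 + 7.7484*d + 0.5082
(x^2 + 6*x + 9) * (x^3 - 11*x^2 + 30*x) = x^5 - 5*x^4 - 27*x^3 + 81*x^2 + 270*x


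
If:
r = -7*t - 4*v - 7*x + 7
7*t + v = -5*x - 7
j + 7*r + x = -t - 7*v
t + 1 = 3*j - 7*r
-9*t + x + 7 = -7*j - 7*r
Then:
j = -46232/8795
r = -15727/8795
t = -37402/8795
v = 22599/8795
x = 7106/1759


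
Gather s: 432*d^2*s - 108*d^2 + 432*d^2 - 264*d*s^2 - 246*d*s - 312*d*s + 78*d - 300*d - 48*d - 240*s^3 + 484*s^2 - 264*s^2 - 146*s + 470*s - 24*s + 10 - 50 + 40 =324*d^2 - 270*d - 240*s^3 + s^2*(220 - 264*d) + s*(432*d^2 - 558*d + 300)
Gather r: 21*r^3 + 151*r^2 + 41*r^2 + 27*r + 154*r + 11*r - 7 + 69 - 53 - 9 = 21*r^3 + 192*r^2 + 192*r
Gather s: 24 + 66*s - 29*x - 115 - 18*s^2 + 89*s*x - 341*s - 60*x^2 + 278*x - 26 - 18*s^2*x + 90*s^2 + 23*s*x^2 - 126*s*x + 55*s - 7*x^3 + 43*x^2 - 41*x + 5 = s^2*(72 - 18*x) + s*(23*x^2 - 37*x - 220) - 7*x^3 - 17*x^2 + 208*x - 112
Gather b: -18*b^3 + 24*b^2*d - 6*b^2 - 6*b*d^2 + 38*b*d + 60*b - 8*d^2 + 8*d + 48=-18*b^3 + b^2*(24*d - 6) + b*(-6*d^2 + 38*d + 60) - 8*d^2 + 8*d + 48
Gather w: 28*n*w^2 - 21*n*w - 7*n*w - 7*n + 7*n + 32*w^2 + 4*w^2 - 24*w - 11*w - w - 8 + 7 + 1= w^2*(28*n + 36) + w*(-28*n - 36)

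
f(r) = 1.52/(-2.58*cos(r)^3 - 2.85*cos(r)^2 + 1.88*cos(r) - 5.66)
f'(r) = 1.52*(-7.74*sin(r)*cos(r)^2 - 5.7*sin(r)*cos(r) + 1.88*sin(r))/(-2.58*cos(r)^3 - 2.85*cos(r)^2 + 1.88*cos(r) - 5.66)^2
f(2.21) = -0.21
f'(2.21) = 0.06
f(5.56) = -0.22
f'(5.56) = 0.14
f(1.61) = -0.26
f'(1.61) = 0.10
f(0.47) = -0.19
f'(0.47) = -0.10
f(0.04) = -0.17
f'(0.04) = -0.01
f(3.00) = -0.19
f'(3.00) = -0.00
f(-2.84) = -0.19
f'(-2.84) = -0.00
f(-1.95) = -0.23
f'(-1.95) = -0.09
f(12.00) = -0.20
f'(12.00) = 0.12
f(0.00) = -0.17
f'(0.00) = 0.00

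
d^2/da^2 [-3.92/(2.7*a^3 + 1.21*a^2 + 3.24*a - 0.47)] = ((63.504*a + 9.4864)*(2.7*a^3 + 1.21*a^2 + 3.24*a - 0.47) - 3.92*(8.1*a^2 + 2.42*a + 3.24)*(16.2*a^2 + 4.84*a + 6.48))/(2.7*a^3 + 1.21*a^2 + 3.24*a - 0.47)^3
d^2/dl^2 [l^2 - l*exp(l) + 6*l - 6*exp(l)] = -l*exp(l) - 8*exp(l) + 2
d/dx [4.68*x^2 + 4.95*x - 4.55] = 9.36*x + 4.95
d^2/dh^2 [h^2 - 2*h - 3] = 2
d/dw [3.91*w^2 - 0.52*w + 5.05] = 7.82*w - 0.52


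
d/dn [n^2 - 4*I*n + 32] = 2*n - 4*I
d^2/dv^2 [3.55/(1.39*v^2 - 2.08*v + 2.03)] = (-13.71791*v^2 + 20.52752*v + 3.55*(2.78*v - 2.08)*(5.56*v - 4.16) - 20.03407)/(1.39*v^2 - 2.08*v + 2.03)^3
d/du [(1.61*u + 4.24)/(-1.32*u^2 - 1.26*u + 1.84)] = (2.1252*u^2 + 11.1936*u + 8.3048)/(1.7424*u^4 + 3.3264*u^3 - 3.27*u^2 - 4.6368*u + 3.3856)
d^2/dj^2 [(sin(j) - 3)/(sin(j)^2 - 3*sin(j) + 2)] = (-sin(j)^4 + 8*sin(j)^3 - 5*sin(j)^2 - 26*sin(j) + 30)/((sin(j) - 2)^3*(sin(j) - 1)^2)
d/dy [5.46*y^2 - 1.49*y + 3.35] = 10.92*y - 1.49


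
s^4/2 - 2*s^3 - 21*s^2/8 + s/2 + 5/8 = (s/2 + 1/2)*(s - 5)*(s - 1/2)*(s + 1/2)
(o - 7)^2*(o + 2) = o^3 - 12*o^2 + 21*o + 98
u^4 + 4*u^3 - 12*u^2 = u^2*(u - 2)*(u + 6)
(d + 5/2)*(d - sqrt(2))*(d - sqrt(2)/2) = d^3 - 3*sqrt(2)*d^2/2 + 5*d^2/2 - 15*sqrt(2)*d/4 + d + 5/2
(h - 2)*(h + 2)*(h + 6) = h^3 + 6*h^2 - 4*h - 24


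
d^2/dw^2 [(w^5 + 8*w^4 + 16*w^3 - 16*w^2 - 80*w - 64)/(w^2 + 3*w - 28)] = 2*(3*w^7 + 32*w^6 - 126*w^5 - 1716*w^4 + 3024*w^3 + 32064*w^2 + 30336*w - 21632)/(w^6 + 9*w^5 - 57*w^4 - 477*w^3 + 1596*w^2 + 7056*w - 21952)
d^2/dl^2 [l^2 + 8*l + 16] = 2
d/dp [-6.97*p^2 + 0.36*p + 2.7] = 0.36 - 13.94*p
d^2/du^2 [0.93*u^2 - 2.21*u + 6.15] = 1.86000000000000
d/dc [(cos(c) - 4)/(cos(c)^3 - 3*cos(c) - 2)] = (3*cos(c)/2 - 6*cos(2*c) + cos(3*c)/2 + 8)*sin(c)/((cos(c) - 2)^2*(cos(c) + 1)^4)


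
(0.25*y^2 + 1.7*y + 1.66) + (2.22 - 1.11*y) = 0.25*y^2 + 0.59*y + 3.88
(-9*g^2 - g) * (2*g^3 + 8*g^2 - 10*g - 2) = -18*g^5 - 74*g^4 + 82*g^3 + 28*g^2 + 2*g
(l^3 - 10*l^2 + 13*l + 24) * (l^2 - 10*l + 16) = l^5 - 20*l^4 + 129*l^3 - 266*l^2 - 32*l + 384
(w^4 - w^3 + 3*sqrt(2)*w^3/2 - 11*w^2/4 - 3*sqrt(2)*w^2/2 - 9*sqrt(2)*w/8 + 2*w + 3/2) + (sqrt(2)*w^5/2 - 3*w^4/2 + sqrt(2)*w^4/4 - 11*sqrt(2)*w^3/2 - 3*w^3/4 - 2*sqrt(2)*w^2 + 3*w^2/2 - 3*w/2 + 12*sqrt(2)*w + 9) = sqrt(2)*w^5/2 - w^4/2 + sqrt(2)*w^4/4 - 4*sqrt(2)*w^3 - 7*w^3/4 - 7*sqrt(2)*w^2/2 - 5*w^2/4 + w/2 + 87*sqrt(2)*w/8 + 21/2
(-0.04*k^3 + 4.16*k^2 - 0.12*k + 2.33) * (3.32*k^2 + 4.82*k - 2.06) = -0.1328*k^5 + 13.6184*k^4 + 19.7352*k^3 - 1.4124*k^2 + 11.4778*k - 4.7998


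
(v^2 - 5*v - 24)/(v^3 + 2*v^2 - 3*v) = (v - 8)/(v*(v - 1))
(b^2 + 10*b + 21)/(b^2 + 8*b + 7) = (b + 3)/(b + 1)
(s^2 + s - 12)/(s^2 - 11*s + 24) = (s + 4)/(s - 8)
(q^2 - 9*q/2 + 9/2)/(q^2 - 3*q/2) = (q - 3)/q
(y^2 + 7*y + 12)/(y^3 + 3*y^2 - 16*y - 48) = 1/(y - 4)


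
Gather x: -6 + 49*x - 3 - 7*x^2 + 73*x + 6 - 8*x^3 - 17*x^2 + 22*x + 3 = -8*x^3 - 24*x^2 + 144*x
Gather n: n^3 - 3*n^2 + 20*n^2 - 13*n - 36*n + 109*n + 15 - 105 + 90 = n^3 + 17*n^2 + 60*n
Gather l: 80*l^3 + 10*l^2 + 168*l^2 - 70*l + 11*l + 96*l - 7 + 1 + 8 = 80*l^3 + 178*l^2 + 37*l + 2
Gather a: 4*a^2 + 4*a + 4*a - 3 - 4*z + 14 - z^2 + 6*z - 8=4*a^2 + 8*a - z^2 + 2*z + 3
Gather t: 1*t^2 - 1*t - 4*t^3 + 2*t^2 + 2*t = -4*t^3 + 3*t^2 + t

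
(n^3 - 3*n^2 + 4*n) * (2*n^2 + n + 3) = 2*n^5 - 5*n^4 + 8*n^3 - 5*n^2 + 12*n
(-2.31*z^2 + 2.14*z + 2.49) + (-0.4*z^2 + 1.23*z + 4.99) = -2.71*z^2 + 3.37*z + 7.48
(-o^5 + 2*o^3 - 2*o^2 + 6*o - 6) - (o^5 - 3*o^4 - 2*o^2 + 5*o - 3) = -2*o^5 + 3*o^4 + 2*o^3 + o - 3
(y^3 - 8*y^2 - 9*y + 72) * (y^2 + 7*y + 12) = y^5 - y^4 - 53*y^3 - 87*y^2 + 396*y + 864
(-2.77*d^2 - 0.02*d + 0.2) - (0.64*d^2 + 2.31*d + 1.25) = -3.41*d^2 - 2.33*d - 1.05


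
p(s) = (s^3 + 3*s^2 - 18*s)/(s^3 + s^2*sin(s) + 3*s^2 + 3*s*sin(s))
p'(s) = (3*s^2 + 6*s - 18)/(s^3 + s^2*sin(s) + 3*s^2 + 3*s*sin(s)) + (s^3 + 3*s^2 - 18*s)*(-s^2*cos(s) - 3*s^2 - 2*s*sin(s) - 3*s*cos(s) - 6*s - 3*sin(s))/(s^3 + s^2*sin(s) + 3*s^2 + 3*s*sin(s))^2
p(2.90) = -0.05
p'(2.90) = 0.48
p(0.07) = -41.40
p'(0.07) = 611.69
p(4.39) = 0.57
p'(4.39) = 0.27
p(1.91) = -0.62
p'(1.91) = 0.76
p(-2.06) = 7.21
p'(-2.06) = -5.96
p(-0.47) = 8.22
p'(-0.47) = 12.71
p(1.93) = -0.60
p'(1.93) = 0.74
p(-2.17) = 7.96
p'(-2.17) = -7.90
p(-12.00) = 0.87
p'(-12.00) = 0.03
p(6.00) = 0.70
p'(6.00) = -0.03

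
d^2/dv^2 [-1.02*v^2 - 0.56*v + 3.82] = -2.04000000000000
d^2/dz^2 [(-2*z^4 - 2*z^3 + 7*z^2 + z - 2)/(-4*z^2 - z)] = 4*(16*z^6 + 12*z^5 + 3*z^4 + 7*z^3 + 48*z^2 + 12*z + 1)/(z^3*(64*z^3 + 48*z^2 + 12*z + 1))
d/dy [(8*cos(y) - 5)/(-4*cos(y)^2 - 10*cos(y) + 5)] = 2*(-16*cos(y)^2 + 20*cos(y) + 5)*sin(y)/(-4*sin(y)^2 + 10*cos(y) - 1)^2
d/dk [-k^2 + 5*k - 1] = 5 - 2*k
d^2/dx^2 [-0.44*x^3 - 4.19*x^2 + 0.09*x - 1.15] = -2.64*x - 8.38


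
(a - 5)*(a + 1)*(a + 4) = a^3 - 21*a - 20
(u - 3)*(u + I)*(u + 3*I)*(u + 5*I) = u^4 - 3*u^3 + 9*I*u^3 - 23*u^2 - 27*I*u^2 + 69*u - 15*I*u + 45*I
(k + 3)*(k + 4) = k^2 + 7*k + 12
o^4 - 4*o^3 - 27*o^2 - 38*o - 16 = (o - 8)*(o + 1)^2*(o + 2)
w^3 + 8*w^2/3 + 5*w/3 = w*(w + 1)*(w + 5/3)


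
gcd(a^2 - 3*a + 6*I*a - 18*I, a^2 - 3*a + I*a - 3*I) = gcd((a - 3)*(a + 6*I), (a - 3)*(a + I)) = a - 3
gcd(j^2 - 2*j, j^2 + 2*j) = j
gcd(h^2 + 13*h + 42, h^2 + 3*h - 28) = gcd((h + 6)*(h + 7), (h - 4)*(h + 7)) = h + 7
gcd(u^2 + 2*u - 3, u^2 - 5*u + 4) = u - 1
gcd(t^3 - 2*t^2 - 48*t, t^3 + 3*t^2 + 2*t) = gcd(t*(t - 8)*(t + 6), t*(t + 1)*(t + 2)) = t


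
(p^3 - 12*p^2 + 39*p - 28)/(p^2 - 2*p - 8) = (p^2 - 8*p + 7)/(p + 2)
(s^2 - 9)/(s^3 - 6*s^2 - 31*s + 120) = (s + 3)/(s^2 - 3*s - 40)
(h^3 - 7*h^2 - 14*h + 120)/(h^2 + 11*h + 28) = (h^2 - 11*h + 30)/(h + 7)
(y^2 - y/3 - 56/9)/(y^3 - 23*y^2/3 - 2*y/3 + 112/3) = (y + 7/3)/(y^2 - 5*y - 14)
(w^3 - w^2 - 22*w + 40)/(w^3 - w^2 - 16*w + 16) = (w^2 + 3*w - 10)/(w^2 + 3*w - 4)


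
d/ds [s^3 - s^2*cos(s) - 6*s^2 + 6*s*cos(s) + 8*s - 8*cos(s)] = s^2*sin(s) + 3*s^2 - 6*s*sin(s) - 2*s*cos(s) - 12*s + 8*sin(s) + 6*cos(s) + 8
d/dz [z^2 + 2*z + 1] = 2*z + 2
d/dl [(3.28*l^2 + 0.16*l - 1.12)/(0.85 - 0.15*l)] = (-0.492*l^2 + 5.576*l - 0.032)/(0.0225*l^2 - 0.255*l + 0.7225)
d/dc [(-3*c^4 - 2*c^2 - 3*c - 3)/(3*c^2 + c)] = (-18*c^5 - 9*c^4 + 7*c^2 + 18*c + 3)/(c^2*(9*c^2 + 6*c + 1))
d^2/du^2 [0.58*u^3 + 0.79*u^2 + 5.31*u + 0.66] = 3.48*u + 1.58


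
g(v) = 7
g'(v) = 0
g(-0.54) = 7.00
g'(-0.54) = 0.00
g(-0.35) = 7.00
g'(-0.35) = 0.00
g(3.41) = 7.00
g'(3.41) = 0.00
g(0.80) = 7.00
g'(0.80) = 0.00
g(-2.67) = 7.00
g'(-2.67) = 0.00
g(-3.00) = 7.00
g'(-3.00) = 0.00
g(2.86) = 7.00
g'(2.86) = 0.00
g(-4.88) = 7.00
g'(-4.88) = 0.00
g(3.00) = 7.00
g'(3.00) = 0.00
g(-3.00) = 7.00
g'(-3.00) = 0.00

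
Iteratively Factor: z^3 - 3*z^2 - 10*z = (z)*(z^2 - 3*z - 10) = z*(z + 2)*(z - 5)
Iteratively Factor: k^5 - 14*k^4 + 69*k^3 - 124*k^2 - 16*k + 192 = (k + 1)*(k^4 - 15*k^3 + 84*k^2 - 208*k + 192) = (k - 4)*(k + 1)*(k^3 - 11*k^2 + 40*k - 48) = (k - 4)^2*(k + 1)*(k^2 - 7*k + 12) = (k - 4)^2*(k - 3)*(k + 1)*(k - 4)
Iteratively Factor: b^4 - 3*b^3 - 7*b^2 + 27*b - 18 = (b - 1)*(b^3 - 2*b^2 - 9*b + 18) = (b - 2)*(b - 1)*(b^2 - 9) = (b - 3)*(b - 2)*(b - 1)*(b + 3)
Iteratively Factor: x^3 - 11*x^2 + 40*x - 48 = (x - 4)*(x^2 - 7*x + 12) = (x - 4)^2*(x - 3)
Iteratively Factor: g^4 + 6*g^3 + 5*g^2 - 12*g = (g + 4)*(g^3 + 2*g^2 - 3*g) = (g - 1)*(g + 4)*(g^2 + 3*g) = (g - 1)*(g + 3)*(g + 4)*(g)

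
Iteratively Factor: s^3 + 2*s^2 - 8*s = (s + 4)*(s^2 - 2*s) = (s - 2)*(s + 4)*(s)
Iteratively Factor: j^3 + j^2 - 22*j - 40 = (j + 2)*(j^2 - j - 20) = (j + 2)*(j + 4)*(j - 5)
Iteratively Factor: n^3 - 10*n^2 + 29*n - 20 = (n - 4)*(n^2 - 6*n + 5) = (n - 4)*(n - 1)*(n - 5)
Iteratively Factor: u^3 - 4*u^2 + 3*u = (u - 3)*(u^2 - u) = (u - 3)*(u - 1)*(u)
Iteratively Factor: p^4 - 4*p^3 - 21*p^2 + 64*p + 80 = (p + 4)*(p^3 - 8*p^2 + 11*p + 20) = (p - 4)*(p + 4)*(p^2 - 4*p - 5) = (p - 4)*(p + 1)*(p + 4)*(p - 5)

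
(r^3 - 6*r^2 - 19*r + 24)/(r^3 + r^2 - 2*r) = (r^2 - 5*r - 24)/(r*(r + 2))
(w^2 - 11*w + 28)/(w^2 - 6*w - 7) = (w - 4)/(w + 1)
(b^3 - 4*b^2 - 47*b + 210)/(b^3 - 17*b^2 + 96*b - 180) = (b + 7)/(b - 6)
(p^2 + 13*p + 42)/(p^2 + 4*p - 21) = (p + 6)/(p - 3)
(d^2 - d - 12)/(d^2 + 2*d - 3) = (d - 4)/(d - 1)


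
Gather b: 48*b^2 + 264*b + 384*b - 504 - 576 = 48*b^2 + 648*b - 1080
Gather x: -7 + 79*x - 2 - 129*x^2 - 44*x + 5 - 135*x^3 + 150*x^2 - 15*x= -135*x^3 + 21*x^2 + 20*x - 4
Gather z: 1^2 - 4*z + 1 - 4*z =2 - 8*z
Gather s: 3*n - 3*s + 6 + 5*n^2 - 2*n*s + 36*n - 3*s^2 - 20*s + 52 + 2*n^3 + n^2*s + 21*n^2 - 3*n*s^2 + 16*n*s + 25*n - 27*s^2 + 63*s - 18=2*n^3 + 26*n^2 + 64*n + s^2*(-3*n - 30) + s*(n^2 + 14*n + 40) + 40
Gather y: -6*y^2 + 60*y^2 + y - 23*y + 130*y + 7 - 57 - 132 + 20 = 54*y^2 + 108*y - 162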